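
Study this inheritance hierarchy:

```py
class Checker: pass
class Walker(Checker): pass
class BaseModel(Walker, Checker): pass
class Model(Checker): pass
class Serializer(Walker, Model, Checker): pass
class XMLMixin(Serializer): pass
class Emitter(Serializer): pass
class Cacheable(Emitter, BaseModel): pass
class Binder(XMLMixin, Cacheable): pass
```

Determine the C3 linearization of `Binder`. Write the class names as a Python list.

[Binder, XMLMixin, Cacheable, Emitter, Serializer, BaseModel, Walker, Model, Checker, object]

L[Binder] = Binder + merge(L[XMLMixin], L[Cacheable], [XMLMixin Cacheable])
  take XMLMixin:  [XMLMixin Serializer Walker Model Checker object] + [Cacheable Emitter Serializer BaseModel Walker Model Checker object] + [XMLMixin Cacheable]
  take Cacheable:  [Serializer Walker Model Checker object] + [Cacheable Emitter Serializer BaseModel Walker Model Checker object] + [Cacheable]
  take Emitter:  [Serializer Walker Model Checker object] + [Emitter Serializer BaseModel Walker Model Checker object]
  take Serializer:  [Serializer Walker Model Checker object] + [Serializer BaseModel Walker Model Checker object]
  take BaseModel:  [Walker Model Checker object] + [BaseModel Walker Model Checker object]
  take Walker:  [Walker Model Checker object] + [Walker Model Checker object]
  take Model:  [Model Checker object] + [Model Checker object]
  take Checker:  [Checker object] + [Checker object]
  take object:  [object] + [object]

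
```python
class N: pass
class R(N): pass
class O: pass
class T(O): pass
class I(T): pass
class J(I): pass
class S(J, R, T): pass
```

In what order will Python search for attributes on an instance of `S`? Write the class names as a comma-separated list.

S, J, I, R, T, O, N, object

L[S] = S + merge(L[J], L[R], L[T], [J R T])
  take J:  [J I T O object] + [R N object] + [T O object] + [J R T]
  take I:  [I T O object] + [R N object] + [T O object] + [R T]
  take R:  [T O object] + [R N object] + [T O object] + [R T]
  take T:  [T O object] + [N object] + [T O object] + [T]
  take O:  [O object] + [N object] + [O object]
  take N:  [object] + [N object] + [object]
  take object:  [object] + [object] + [object]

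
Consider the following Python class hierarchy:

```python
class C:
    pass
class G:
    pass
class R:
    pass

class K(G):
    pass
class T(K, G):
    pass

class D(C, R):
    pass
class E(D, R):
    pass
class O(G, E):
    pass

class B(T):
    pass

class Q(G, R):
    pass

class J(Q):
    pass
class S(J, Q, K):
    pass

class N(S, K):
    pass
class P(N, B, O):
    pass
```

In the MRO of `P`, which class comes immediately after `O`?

G

L[P] = P + merge(L[N], L[B], L[O], [N B O])
  take N:  [N S J Q K G R object] + [B T K G object] + [O G E D C R object] + [N B O]
  take S:  [S J Q K G R object] + [B T K G object] + [O G E D C R object] + [B O]
  take J:  [J Q K G R object] + [B T K G object] + [O G E D C R object] + [B O]
  take Q:  [Q K G R object] + [B T K G object] + [O G E D C R object] + [B O]
  take B:  [K G R object] + [B T K G object] + [O G E D C R object] + [B O]
  take T:  [K G R object] + [T K G object] + [O G E D C R object] + [O]
  take K:  [K G R object] + [K G object] + [O G E D C R object] + [O]
  take O:  [G R object] + [G object] + [O G E D C R object] + [O]
  take G:  [G R object] + [G object] + [G E D C R object]
  take E:  [R object] + [object] + [E D C R object]
  take D:  [R object] + [object] + [D C R object]
  take C:  [R object] + [object] + [C R object]
  take R:  [R object] + [object] + [R object]
  take object:  [object] + [object] + [object]
MRO: P N S J Q B T K O G E D C R object
O is at position 8; next is G.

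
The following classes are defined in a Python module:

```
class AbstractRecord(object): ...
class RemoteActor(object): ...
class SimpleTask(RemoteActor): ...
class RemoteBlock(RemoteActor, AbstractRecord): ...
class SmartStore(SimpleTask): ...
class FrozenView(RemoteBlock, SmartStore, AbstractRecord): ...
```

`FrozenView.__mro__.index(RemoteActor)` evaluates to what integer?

L[FrozenView] = FrozenView + merge(L[RemoteBlock], L[SmartStore], L[AbstractRecord], [RemoteBlock SmartStore AbstractRecord])
  take RemoteBlock:  [RemoteBlock RemoteActor AbstractRecord object] + [SmartStore SimpleTask RemoteActor object] + [AbstractRecord object] + [RemoteBlock SmartStore AbstractRecord]
  take SmartStore:  [RemoteActor AbstractRecord object] + [SmartStore SimpleTask RemoteActor object] + [AbstractRecord object] + [SmartStore AbstractRecord]
  take SimpleTask:  [RemoteActor AbstractRecord object] + [SimpleTask RemoteActor object] + [AbstractRecord object] + [AbstractRecord]
  take RemoteActor:  [RemoteActor AbstractRecord object] + [RemoteActor object] + [AbstractRecord object] + [AbstractRecord]
  take AbstractRecord:  [AbstractRecord object] + [object] + [AbstractRecord object] + [AbstractRecord]
  take object:  [object] + [object] + [object]
MRO: FrozenView RemoteBlock SmartStore SimpleTask RemoteActor AbstractRecord object
RemoteActor sits at index 4.

4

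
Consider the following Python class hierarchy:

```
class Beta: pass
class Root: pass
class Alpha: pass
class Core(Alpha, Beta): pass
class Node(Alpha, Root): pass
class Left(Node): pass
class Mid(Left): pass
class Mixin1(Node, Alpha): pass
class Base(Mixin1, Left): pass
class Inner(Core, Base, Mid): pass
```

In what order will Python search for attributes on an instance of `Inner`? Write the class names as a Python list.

L[Inner] = Inner + merge(L[Core], L[Base], L[Mid], [Core Base Mid])
  take Core:  [Core Alpha Beta object] + [Base Mixin1 Left Node Alpha Root object] + [Mid Left Node Alpha Root object] + [Core Base Mid]
  take Base:  [Alpha Beta object] + [Base Mixin1 Left Node Alpha Root object] + [Mid Left Node Alpha Root object] + [Base Mid]
  take Mixin1:  [Alpha Beta object] + [Mixin1 Left Node Alpha Root object] + [Mid Left Node Alpha Root object] + [Mid]
  take Mid:  [Alpha Beta object] + [Left Node Alpha Root object] + [Mid Left Node Alpha Root object] + [Mid]
  take Left:  [Alpha Beta object] + [Left Node Alpha Root object] + [Left Node Alpha Root object]
  take Node:  [Alpha Beta object] + [Node Alpha Root object] + [Node Alpha Root object]
  take Alpha:  [Alpha Beta object] + [Alpha Root object] + [Alpha Root object]
  take Beta:  [Beta object] + [Root object] + [Root object]
  take Root:  [object] + [Root object] + [Root object]
  take object:  [object] + [object] + [object]

[Inner, Core, Base, Mixin1, Mid, Left, Node, Alpha, Beta, Root, object]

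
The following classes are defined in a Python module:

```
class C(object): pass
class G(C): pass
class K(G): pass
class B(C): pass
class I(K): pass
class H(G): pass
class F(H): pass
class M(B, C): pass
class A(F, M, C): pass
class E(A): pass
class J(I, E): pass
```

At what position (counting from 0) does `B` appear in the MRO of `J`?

9

L[J] = J + merge(L[I], L[E], [I E])
  take I:  [I K G C object] + [E A F H G M B C object] + [I E]
  take K:  [K G C object] + [E A F H G M B C object] + [E]
  take E:  [G C object] + [E A F H G M B C object] + [E]
  take A:  [G C object] + [A F H G M B C object]
  take F:  [G C object] + [F H G M B C object]
  take H:  [G C object] + [H G M B C object]
  take G:  [G C object] + [G M B C object]
  take M:  [C object] + [M B C object]
  take B:  [C object] + [B C object]
  take C:  [C object] + [C object]
  take object:  [object] + [object]
MRO: J I K E A F H G M B C object
B sits at index 9.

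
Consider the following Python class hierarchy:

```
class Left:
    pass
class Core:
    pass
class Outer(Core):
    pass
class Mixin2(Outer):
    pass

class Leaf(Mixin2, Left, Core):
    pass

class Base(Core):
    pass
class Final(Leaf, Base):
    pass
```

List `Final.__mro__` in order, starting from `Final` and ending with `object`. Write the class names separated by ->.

Final -> Leaf -> Mixin2 -> Outer -> Left -> Base -> Core -> object

L[Final] = Final + merge(L[Leaf], L[Base], [Leaf Base])
  take Leaf:  [Leaf Mixin2 Outer Left Core object] + [Base Core object] + [Leaf Base]
  take Mixin2:  [Mixin2 Outer Left Core object] + [Base Core object] + [Base]
  take Outer:  [Outer Left Core object] + [Base Core object] + [Base]
  take Left:  [Left Core object] + [Base Core object] + [Base]
  take Base:  [Core object] + [Base Core object] + [Base]
  take Core:  [Core object] + [Core object]
  take object:  [object] + [object]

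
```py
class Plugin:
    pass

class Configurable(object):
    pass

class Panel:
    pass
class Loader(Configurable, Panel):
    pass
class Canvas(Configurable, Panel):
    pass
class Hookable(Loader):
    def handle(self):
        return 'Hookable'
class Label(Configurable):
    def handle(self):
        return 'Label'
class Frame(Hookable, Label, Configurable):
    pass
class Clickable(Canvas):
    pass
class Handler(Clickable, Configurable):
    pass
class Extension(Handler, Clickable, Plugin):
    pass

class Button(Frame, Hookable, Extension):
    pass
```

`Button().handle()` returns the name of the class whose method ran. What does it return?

L[Button] = Button + merge(L[Frame], L[Hookable], L[Extension], [Frame Hookable Extension])
  take Frame:  [Frame Hookable Loader Label Configurable Panel object] + [Hookable Loader Configurable Panel object] + [Extension Handler Clickable Canvas Configurable Panel Plugin object] + [Frame Hookable Extension]
  take Hookable:  [Hookable Loader Label Configurable Panel object] + [Hookable Loader Configurable Panel object] + [Extension Handler Clickable Canvas Configurable Panel Plugin object] + [Hookable Extension]
  take Loader:  [Loader Label Configurable Panel object] + [Loader Configurable Panel object] + [Extension Handler Clickable Canvas Configurable Panel Plugin object] + [Extension]
  take Label:  [Label Configurable Panel object] + [Configurable Panel object] + [Extension Handler Clickable Canvas Configurable Panel Plugin object] + [Extension]
  take Extension:  [Configurable Panel object] + [Configurable Panel object] + [Extension Handler Clickable Canvas Configurable Panel Plugin object] + [Extension]
  take Handler:  [Configurable Panel object] + [Configurable Panel object] + [Handler Clickable Canvas Configurable Panel Plugin object]
  take Clickable:  [Configurable Panel object] + [Configurable Panel object] + [Clickable Canvas Configurable Panel Plugin object]
  take Canvas:  [Configurable Panel object] + [Configurable Panel object] + [Canvas Configurable Panel Plugin object]
  take Configurable:  [Configurable Panel object] + [Configurable Panel object] + [Configurable Panel Plugin object]
  take Panel:  [Panel object] + [Panel object] + [Panel Plugin object]
  take Plugin:  [object] + [object] + [Plugin object]
  take object:  [object] + [object] + [object]
MRO: Button Frame Hookable Loader Label Extension Handler Clickable Canvas Configurable Panel Plugin object
handle is defined in: Hookable, Label. First along the MRO is Hookable.

Hookable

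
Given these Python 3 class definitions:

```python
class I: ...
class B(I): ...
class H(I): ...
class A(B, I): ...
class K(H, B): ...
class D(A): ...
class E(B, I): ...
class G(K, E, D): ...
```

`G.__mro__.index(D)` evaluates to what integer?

4

L[G] = G + merge(L[K], L[E], L[D], [K E D])
  take K:  [K H B I object] + [E B I object] + [D A B I object] + [K E D]
  take H:  [H B I object] + [E B I object] + [D A B I object] + [E D]
  take E:  [B I object] + [E B I object] + [D A B I object] + [E D]
  take D:  [B I object] + [B I object] + [D A B I object] + [D]
  take A:  [B I object] + [B I object] + [A B I object]
  take B:  [B I object] + [B I object] + [B I object]
  take I:  [I object] + [I object] + [I object]
  take object:  [object] + [object] + [object]
MRO: G K H E D A B I object
D sits at index 4.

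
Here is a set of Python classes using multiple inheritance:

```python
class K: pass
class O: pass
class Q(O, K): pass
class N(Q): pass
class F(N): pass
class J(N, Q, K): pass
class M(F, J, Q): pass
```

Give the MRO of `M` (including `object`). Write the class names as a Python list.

L[M] = M + merge(L[F], L[J], L[Q], [F J Q])
  take F:  [F N Q O K object] + [J N Q O K object] + [Q O K object] + [F J Q]
  take J:  [N Q O K object] + [J N Q O K object] + [Q O K object] + [J Q]
  take N:  [N Q O K object] + [N Q O K object] + [Q O K object] + [Q]
  take Q:  [Q O K object] + [Q O K object] + [Q O K object] + [Q]
  take O:  [O K object] + [O K object] + [O K object]
  take K:  [K object] + [K object] + [K object]
  take object:  [object] + [object] + [object]

[M, F, J, N, Q, O, K, object]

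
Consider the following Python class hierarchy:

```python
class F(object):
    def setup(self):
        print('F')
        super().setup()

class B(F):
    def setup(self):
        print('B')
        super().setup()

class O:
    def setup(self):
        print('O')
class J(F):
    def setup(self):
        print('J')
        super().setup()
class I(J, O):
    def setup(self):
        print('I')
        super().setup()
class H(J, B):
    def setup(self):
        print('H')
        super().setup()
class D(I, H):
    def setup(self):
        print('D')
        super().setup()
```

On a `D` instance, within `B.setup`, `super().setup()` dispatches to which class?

L[D] = D + merge(L[I], L[H], [I H])
  take I:  [I J F O object] + [H J B F object] + [I H]
  take H:  [J F O object] + [H J B F object] + [H]
  take J:  [J F O object] + [J B F object]
  take B:  [F O object] + [B F object]
  take F:  [F O object] + [F object]
  take O:  [O object] + [object]
  take object:  [object] + [object]
MRO: D I H J B F O object
super() in B.setup on a D instance goes to the class after B in D's MRO: F.

F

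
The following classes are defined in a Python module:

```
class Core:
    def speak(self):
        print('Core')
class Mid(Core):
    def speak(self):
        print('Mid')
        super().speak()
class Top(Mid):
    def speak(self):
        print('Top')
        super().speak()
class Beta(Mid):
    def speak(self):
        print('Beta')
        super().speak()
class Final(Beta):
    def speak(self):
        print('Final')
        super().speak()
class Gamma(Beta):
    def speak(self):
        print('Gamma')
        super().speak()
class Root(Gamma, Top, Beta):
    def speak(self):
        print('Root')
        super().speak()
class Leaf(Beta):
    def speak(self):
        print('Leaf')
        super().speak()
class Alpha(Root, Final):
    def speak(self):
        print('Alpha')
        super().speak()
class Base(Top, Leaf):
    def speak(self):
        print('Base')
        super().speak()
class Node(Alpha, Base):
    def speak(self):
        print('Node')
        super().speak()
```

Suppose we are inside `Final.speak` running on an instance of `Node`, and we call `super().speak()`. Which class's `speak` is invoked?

L[Node] = Node + merge(L[Alpha], L[Base], [Alpha Base])
  take Alpha:  [Alpha Root Gamma Top Final Beta Mid Core object] + [Base Top Leaf Beta Mid Core object] + [Alpha Base]
  take Root:  [Root Gamma Top Final Beta Mid Core object] + [Base Top Leaf Beta Mid Core object] + [Base]
  take Gamma:  [Gamma Top Final Beta Mid Core object] + [Base Top Leaf Beta Mid Core object] + [Base]
  take Base:  [Top Final Beta Mid Core object] + [Base Top Leaf Beta Mid Core object] + [Base]
  take Top:  [Top Final Beta Mid Core object] + [Top Leaf Beta Mid Core object]
  take Final:  [Final Beta Mid Core object] + [Leaf Beta Mid Core object]
  take Leaf:  [Beta Mid Core object] + [Leaf Beta Mid Core object]
  take Beta:  [Beta Mid Core object] + [Beta Mid Core object]
  take Mid:  [Mid Core object] + [Mid Core object]
  take Core:  [Core object] + [Core object]
  take object:  [object] + [object]
MRO: Node Alpha Root Gamma Base Top Final Leaf Beta Mid Core object
super() in Final.speak on a Node instance goes to the class after Final in Node's MRO: Leaf.

Leaf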